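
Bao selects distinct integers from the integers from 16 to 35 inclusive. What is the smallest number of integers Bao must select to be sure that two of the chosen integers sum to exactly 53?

12

A set avoiding the sum 53 can contain at most one of each pair {x, 53−x}, plus the 2 elements whose complement lies outside the range.
The integers 16, …, 26 (11 of them) are such a set: any two sum to at least 16+17 = 33 and at most 25+26 = 51 < 53.
By the pigeonhole principle, any 12th integer completes one of the 9 pairs, so 12 choices force a sum of 53.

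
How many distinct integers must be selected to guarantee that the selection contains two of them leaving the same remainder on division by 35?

The 35 residue classes mod 35 are the pigeonholes.
With 35 integers one could put 1 in each residue class and have no class reach 2.
The 36th integer pushes some class to 2, so 35·1 + 1 = 36.

36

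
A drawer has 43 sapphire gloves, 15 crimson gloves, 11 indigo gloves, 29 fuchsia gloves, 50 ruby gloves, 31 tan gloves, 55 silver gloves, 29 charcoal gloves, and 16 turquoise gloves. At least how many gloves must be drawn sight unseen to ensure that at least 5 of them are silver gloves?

In the worst case for collecting silver gloves, every non-silver glove comes out first.
There are 43 + 15 + 11 + 29 + 50 + 31 + 29 + 16 = 224 non-silver gloves altogether.
After those, each further glove must be silver, so 224 + 5 = 229 draws guarantee 5 silver gloves.

229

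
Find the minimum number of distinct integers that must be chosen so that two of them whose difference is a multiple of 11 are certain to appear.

12

Integers whose pairwise differences are multiples of 11 are exactly those sharing a remainder mod 11. The 11 residue classes mod 11 are the pigeonholes.
With 11 integers one could put 1 in each residue class and have no class reach 2.
The 12th integer pushes some class to 2, so 11·1 + 1 = 12.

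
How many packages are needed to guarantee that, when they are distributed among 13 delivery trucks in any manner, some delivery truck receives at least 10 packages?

With 117 packages one could put exactly 9 in each of the 13 delivery trucks, and no delivery truck would reach 10.
By the pigeonhole principle, one more package must land in a delivery truck that already has 9, giving it 10.
So 13 × 9 + 1 = 118 packages are required.

118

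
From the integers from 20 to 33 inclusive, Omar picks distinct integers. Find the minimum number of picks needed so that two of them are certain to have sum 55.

9

Two chosen integers sum to 55 exactly when both halves of some pair {x, 55−x} with 22 ≤ x ≤ 55−x ≤ 33 are chosen — 6 such pairs.
The remaining 2 elements (those with no distinct partner in range) can never complete a 55-sum, so the worst case takes all of them and one from each pair: 2 + 6 = 8.
The 9th integer has to be the second member of some pair, so 8 + 1 = 9.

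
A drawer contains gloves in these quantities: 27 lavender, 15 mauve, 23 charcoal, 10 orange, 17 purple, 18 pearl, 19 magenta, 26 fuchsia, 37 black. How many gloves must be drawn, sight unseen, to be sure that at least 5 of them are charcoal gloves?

174

In the worst case for collecting charcoal gloves, every non-charcoal glove comes out first.
There are 27 + 15 + 10 + 17 + 18 + 19 + 26 + 37 = 169 non-charcoal gloves altogether.
After those, each further glove must be charcoal, so 169 + 5 = 174 draws guarantee 5 charcoal gloves.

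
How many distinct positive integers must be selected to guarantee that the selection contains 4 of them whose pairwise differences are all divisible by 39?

Integers whose pairwise differences are multiples of 39 are exactly those sharing a remainder mod 39. The 39 residue classes mod 39 are the pigeonholes.
With 117 integers one could put 3 in each residue class and have no class reach 4.
The 118th integer pushes some class to 4, so 39·3 + 1 = 118.

118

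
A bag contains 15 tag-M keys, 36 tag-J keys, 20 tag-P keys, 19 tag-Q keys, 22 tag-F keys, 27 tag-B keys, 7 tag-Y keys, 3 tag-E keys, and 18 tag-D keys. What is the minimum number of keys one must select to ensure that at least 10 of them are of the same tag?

74

An adversary could hand out at most 9 keys per tag (tag-Y, tag-E run out sooner): 9 + 9 + 9 + 9 + 9 + 9 + 7 + 3 + 9 = 73 keys and still no tag has 10.
One more key lands in a tag already at 9, so 74 draws are enough and 73 are not.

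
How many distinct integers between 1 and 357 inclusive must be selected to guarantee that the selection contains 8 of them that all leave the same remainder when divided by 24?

The 24 residue classes mod 24 are the pigeonholes.
With 168 integers one could put 7 in each residue class and have no class reach 8.
The 169th integer pushes some class to 8, so 24·7 + 1 = 169.

169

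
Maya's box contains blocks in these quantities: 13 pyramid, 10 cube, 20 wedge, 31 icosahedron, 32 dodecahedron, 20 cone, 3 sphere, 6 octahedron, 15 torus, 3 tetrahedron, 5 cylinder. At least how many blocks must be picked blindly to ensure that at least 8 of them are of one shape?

By the pigeonhole principle, the 11 shapes are the holes; the blocks drawn are the pigeons.
To avoid 8 of any one shape, the worst case takes at most 7 of each shape, or every block of a shape that has fewer than 7.
That gives 7 + 7 + 7 + 7 + 7 + 7 + 3 + 6 + 7 + 3 + 5 = 66 blocks with no shape reaching 8.
The next block forces some shape to 8, so 66 + 1 = 67.

67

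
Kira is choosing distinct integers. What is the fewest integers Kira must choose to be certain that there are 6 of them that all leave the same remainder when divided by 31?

156

By the pigeonhole principle, the 31 residue classes mod 31 are the pigeonholes.
With 155 integers one could put 5 in each residue class and have no class reach 6.
The 156th integer pushes some class to 6, so 31·5 + 1 = 156.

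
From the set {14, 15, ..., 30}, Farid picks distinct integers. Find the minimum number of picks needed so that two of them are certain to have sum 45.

A set avoiding the sum 45 can contain at most one of each pair {x, 45−x}, plus the 1 element whose complement lies outside the range.
The integers 14, …, 22 (9 of them) are such a set: any two sum to at least 14+15 = 29 and at most 21+22 = 43 < 45.
Any 10th integer completes one of the 8 pairs, so 10 choices force a sum of 45.

10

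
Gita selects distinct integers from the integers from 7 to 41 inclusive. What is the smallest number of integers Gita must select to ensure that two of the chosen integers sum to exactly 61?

25

A set avoiding the sum 61 can contain at most one of each pair {x, 61−x}, plus the 13 elements whose complement lies outside the range.
The integers 7, …, 30 (24 of them) are such a set: any two sum to at least 7+8 = 15 and at most 29+30 = 59 < 61.
By pigeonhole, any 25th integer completes one of the 11 pairs, so 25 choices force a sum of 61.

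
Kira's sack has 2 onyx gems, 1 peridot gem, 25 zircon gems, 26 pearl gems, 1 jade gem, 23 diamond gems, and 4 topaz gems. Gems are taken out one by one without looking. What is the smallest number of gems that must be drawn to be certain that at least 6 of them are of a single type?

24

By pigeonhole, the 7 types are the holes; the gems drawn are the pigeons.
To avoid 6 of any one type, the worst case takes at most 5 of each type, or every gem of a type that has fewer than 5.
That gives 2 + 1 + 5 + 5 + 1 + 5 + 4 = 23 gems with no type reaching 6.
The next gem forces some type to 6, so 23 + 1 = 24.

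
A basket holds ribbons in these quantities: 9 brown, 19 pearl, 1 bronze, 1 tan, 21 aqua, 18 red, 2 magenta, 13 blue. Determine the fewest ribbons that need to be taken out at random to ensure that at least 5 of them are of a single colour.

The 8 colours are the holes; the ribbons drawn are the pigeons.
To avoid 5 of any one colour, the worst case takes at most 4 of each colour, or every ribbon of a colour that has fewer than 4.
That gives 4 + 4 + 1 + 1 + 4 + 4 + 2 + 4 = 24 ribbons with no colour reaching 5.
The next ribbon forces some colour to 5, so 24 + 1 = 25.

25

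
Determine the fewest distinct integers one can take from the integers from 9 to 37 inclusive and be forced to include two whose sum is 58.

A set avoiding the sum 58 can contain at most one of each pair {x, 58−x}, plus the 13 elements whose complement lies outside the range or equal to its own complement.
The integers 9, …, 29 (21 of them) are such a set: any two sum to at least 9+10 = 19 and at most 28+29 = 57 < 58.
Any 22nd integer completes one of the 8 pairs, so 22 choices force a sum of 58.

22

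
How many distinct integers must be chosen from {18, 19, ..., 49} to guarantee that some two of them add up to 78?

Two chosen integers sum to 78 exactly when both halves of some pair {x, 78−x} with 29 ≤ x ≤ 78−x ≤ 49 are chosen — 10 such pairs.
The remaining 12 elements (those with no distinct partner in range) can never complete a 78-sum, so the worst case takes all of them and one from each pair: 12 + 10 = 22.
Pigeonhole: the 23rd integer has to be the second member of some pair, so 22 + 1 = 23.

23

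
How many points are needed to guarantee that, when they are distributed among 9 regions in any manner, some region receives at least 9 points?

With 72 points one could put exactly 8 in each of the 9 regions, and no region would reach 9.
By the pigeonhole principle, one more point must land in a region that already has 8, giving it 9.
So 9 × 8 + 1 = 73 points are required.

73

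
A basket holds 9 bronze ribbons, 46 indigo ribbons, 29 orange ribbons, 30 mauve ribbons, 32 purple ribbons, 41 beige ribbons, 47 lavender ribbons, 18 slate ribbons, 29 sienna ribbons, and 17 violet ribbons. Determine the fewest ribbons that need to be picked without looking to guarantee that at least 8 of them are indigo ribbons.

In the worst case for collecting indigo ribbons, every non-indigo ribbon comes out first.
There are 9 + 29 + 30 + 32 + 41 + 47 + 18 + 29 + 17 = 252 non-indigo ribbons altogether.
After those, each further ribbon must be indigo, so 252 + 8 = 260 draws guarantee 8 indigo ribbons.

260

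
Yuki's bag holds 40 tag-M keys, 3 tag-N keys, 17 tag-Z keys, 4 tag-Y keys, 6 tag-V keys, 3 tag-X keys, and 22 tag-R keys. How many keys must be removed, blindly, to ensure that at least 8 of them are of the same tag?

An adversary could hand out at most 7 keys per tag (4 tags run out sooner): 7 + 3 + 7 + 4 + 6 + 3 + 7 = 37 keys and still no tag has 8.
By pigeonhole, one more key lands in a tag already at 7, so 38 draws are enough and 37 are not.

38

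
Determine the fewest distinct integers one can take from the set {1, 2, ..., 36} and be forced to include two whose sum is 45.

23

A set avoiding the sum 45 can contain at most one of each pair {x, 45−x}, plus the 8 elements whose complement lies outside the range.
The integers 1, …, 22 (22 of them) are such a set: any two sum to at least 1+2 = 3 and at most 21+22 = 43 < 45.
Any 23rd integer completes one of the 14 pairs, so 23 choices force a sum of 45.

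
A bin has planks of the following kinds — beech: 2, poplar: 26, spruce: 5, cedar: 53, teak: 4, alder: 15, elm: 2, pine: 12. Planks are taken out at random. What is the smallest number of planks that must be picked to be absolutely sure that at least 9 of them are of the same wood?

46

Put each drawn plank into a box by wood. The largest draw with every box below 9 takes min(count, 8) from each wood; woods with fewer than 8 contribute all they have.
Σ min(cᵢ, 8) = 2 + 8 + 5 + 8 + 4 + 8 + 2 + 8 = 45.
Draw number 45 + 1 = 46 must push one box to 9.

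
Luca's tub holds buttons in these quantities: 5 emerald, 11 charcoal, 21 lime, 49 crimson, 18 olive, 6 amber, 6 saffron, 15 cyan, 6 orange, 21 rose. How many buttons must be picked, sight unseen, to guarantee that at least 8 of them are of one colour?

66

The 10 colours are the holes; the buttons drawn are the pigeons.
To avoid 8 of any one colour, the worst case takes at most 7 of each colour, or every button of a colour that has fewer than 7.
That gives 5 + 7 + 7 + 7 + 7 + 6 + 6 + 7 + 6 + 7 = 65 buttons with no colour reaching 8.
The next button forces some colour to 8, so 65 + 1 = 66.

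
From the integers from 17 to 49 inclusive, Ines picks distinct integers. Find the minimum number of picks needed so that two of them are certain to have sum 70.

Group the elements by complementary pair {x, 70−x}: {21,49}, {22,48}, {23,47}, …, giving 14 two-element pairs, the single value 35 (it cannot pair with itself since the integers are distinct), and 4 integers whose partner 70−x falls outside [17,49].
By pigeonhole, treating each of those 19 groups as a pigeonhole, one can pick one integer per group — 19 integers — with no two summing to 70.
The 20th integer lands in an occupied pair, forcing a sum of 70.

20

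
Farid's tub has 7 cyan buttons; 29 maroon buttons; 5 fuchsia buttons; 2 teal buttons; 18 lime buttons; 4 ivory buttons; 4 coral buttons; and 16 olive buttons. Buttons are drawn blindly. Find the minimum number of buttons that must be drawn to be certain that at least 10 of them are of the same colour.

The 8 colours are the holes; the buttons drawn are the pigeons.
To avoid 10 of any one colour, the worst case takes at most 9 of each colour, or every button of a colour that has fewer than 9.
That gives 7 + 9 + 5 + 2 + 9 + 4 + 4 + 9 = 49 buttons with no colour reaching 10.
The next button forces some colour to 10, so 49 + 1 = 50.

50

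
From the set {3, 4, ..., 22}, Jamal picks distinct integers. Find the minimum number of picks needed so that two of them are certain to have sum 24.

A set avoiding the sum 24 can contain at most one of each pair {x, 24−x}, plus the 2 elements whose complement lies outside the range or equal to its own complement.
The integers 12, …, 22 (11 of them) are such a set: any two sum to at least 12+13 = 25 > 24.
Any 12th integer completes one of the 9 pairs, so 12 choices force a sum of 24.

12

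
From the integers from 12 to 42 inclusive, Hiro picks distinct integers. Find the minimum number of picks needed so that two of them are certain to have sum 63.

Group the elements by complementary pair {x, 63−x}: {21,42}, {22,41}, {23,40}, …, giving 11 two-element pairs and 9 integers whose partner 63−x falls outside [12,42].
Treating each of those 20 groups as a pigeonhole, one can pick one integer per group — 20 integers — with no two summing to 63.
The 21st integer lands in an occupied pair, forcing a sum of 63.

21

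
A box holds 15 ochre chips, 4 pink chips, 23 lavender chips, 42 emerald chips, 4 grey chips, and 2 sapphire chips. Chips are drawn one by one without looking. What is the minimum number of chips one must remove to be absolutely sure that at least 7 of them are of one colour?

An adversary could hand out at most 6 chips per colour (pink, grey, sapphire run out sooner): 6 + 4 + 6 + 6 + 4 + 2 = 28 chips and still no colour has 7.
Pigeonhole: one more chip lands in a colour already at 6, so 29 draws are enough and 28 are not.

29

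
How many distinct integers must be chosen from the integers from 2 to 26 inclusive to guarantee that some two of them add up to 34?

Two chosen integers sum to 34 exactly when both halves of some pair {x, 34−x} with 8 ≤ x ≤ 34−x ≤ 26 are chosen — 9 such pairs.
The remaining 7 elements (those with no distinct partner in range) can never complete a 34-sum, so the worst case takes all of them and one from each pair: 7 + 9 = 16.
By the pigeonhole principle, the 17th integer has to be the second member of some pair, so 16 + 1 = 17.

17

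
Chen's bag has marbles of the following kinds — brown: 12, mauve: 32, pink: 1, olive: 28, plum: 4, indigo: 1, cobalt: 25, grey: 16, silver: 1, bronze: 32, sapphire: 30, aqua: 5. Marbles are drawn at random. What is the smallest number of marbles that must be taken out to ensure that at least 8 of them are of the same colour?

By pigeonhole, put each drawn marble into a box by colour. The largest draw with every box below 8 takes min(count, 7) from each colour; colours with fewer than 7 contribute all they have.
Σ min(cᵢ, 7) = 7 + 7 + 1 + 7 + 4 + 1 + 7 + 7 + 1 + 7 + 7 + 5 = 61.
Draw number 61 + 1 = 62 must push one box to 8.

62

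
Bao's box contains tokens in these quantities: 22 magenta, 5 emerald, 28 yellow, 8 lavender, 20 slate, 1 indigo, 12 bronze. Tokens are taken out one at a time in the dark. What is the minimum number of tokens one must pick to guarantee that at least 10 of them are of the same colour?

51

An adversary could hand out at most 9 tokens per colour (emerald, lavender, indigo run out sooner): 9 + 5 + 9 + 8 + 9 + 1 + 9 = 50 tokens and still no colour has 10.
By pigeonhole, one more token lands in a colour already at 9, so 51 draws are enough and 50 are not.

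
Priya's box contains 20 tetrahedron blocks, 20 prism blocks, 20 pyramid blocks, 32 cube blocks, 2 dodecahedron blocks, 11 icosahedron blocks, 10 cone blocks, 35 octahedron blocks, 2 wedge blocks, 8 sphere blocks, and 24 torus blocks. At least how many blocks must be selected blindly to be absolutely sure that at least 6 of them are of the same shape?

Put each drawn block into a box by shape. The largest draw with every box below 6 takes min(count, 5) from each shape; shapes with fewer than 5 contribute all they have.
Σ min(cᵢ, 5) = 5 + 5 + 5 + 5 + 2 + 5 + 5 + 5 + 2 + 5 + 5 = 49.
Draw number 49 + 1 = 50 must push one box to 6.

50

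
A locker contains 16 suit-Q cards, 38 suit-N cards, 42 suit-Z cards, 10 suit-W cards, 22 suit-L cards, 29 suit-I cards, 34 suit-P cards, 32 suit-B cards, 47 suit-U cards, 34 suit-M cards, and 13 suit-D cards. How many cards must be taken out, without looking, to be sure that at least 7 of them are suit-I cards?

295

In the worst case for collecting suit-I cards, every non-suit-I card comes out first.
There are 16 + 38 + 42 + 10 + 22 + 34 + 32 + 47 + 34 + 13 = 288 non-suit-I cards altogether.
After those, each further card must be suit-I, so 288 + 7 = 295 draws guarantee 7 suit-I cards.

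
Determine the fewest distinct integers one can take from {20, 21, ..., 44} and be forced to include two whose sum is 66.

15

A set avoiding the sum 66 can contain at most one of each pair {x, 66−x}, plus the 3 elements whose complement lies outside the range or equal to its own complement.
The integers 20, …, 33 (14 of them) are such a set: any two sum to at least 20+21 = 41 and at most 32+33 = 65 < 66.
Any 15th integer completes one of the 11 pairs, so 15 choices force a sum of 66.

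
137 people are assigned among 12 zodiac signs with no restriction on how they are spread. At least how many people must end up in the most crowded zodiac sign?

12

The 12 zodiac signs are the holes and the 137 people are the pigeons.
If every zodiac sign held at most 11 people, the total would be at most 12 × 11 = 132, which is less than 137.
So some zodiac sign holds at least ⌈137/12⌉ = 12 people.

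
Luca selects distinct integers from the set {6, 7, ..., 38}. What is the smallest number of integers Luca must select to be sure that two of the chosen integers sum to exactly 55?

23

Two chosen integers sum to 55 exactly when both halves of some pair {x, 55−x} with 17 ≤ x ≤ 55−x ≤ 38 are chosen — 11 such pairs.
The remaining 11 elements (those with no distinct partner in range) can never complete a 55-sum, so the worst case takes all of them and one from each pair: 11 + 11 = 22.
Pigeonhole: the 23rd integer has to be the second member of some pair, so 22 + 1 = 23.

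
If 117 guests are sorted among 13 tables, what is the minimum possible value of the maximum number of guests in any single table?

The 13 tables are the holes and the 117 guests are the pigeons.
If every table held at most 8 guests, the total would be at most 13 × 8 = 104, which is less than 117.
So some table holds at least ⌈117/13⌉ = 9 guests.

9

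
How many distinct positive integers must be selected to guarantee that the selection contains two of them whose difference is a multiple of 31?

32

Integers whose pairwise differences are multiples of 31 are exactly those sharing a remainder mod 31. The 31 residue classes mod 31 are the pigeonholes.
With 31 integers one could put 1 in each residue class and have no class reach 2.
The 32nd integer pushes some class to 2, so 31·1 + 1 = 32.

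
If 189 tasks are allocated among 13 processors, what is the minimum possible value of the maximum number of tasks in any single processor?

15

The 13 processors are the holes and the 189 tasks are the pigeons.
If every processor held at most 14 tasks, the total would be at most 13 × 14 = 182, which is less than 189.
So some processor holds at least ⌈189/13⌉ = 15 tasks.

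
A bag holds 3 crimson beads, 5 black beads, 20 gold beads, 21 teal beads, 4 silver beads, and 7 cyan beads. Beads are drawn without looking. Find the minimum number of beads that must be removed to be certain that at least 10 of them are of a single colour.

An adversary could hand out at most 9 beads per colour (4 colours run out sooner): 3 + 5 + 9 + 9 + 4 + 7 = 37 beads and still no colour has 10.
One more bead lands in a colour already at 9, so 38 draws are enough and 37 are not.

38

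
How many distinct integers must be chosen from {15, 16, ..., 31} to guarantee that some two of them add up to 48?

Group the elements by complementary pair {x, 48−x}: {17,31}, {18,30}, {19,29}, …, giving 7 two-element pairs; the single value 24 (it cannot pair with itself since the integers are distinct); and 2 integers whose partner 48−x falls outside [15,31].
By pigeonhole, treating each of those 10 groups as a pigeonhole, one can pick one integer per group — 10 integers — with no two summing to 48.
The 11th integer lands in an occupied pair, forcing a sum of 48.

11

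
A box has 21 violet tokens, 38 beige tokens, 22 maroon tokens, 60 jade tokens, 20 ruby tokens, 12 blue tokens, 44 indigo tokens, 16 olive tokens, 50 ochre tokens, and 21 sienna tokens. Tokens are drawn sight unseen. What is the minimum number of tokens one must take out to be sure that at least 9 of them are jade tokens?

In the worst case for collecting jade tokens, every non-jade token comes out first.
There are 21 + 38 + 22 + 20 + 12 + 44 + 16 + 50 + 21 = 244 non-jade tokens altogether.
After those, each further token must be jade, so 244 + 9 = 253 draws guarantee 9 jade tokens.

253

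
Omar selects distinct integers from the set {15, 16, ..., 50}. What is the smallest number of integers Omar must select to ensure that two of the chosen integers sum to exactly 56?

Group the elements by complementary pair {x, 56−x}: {15,41}, {16,40}, {17,39}, …, giving 13 two-element pairs, the single value 28 (it cannot pair with itself since the integers are distinct), and 9 integers whose partner 56−x falls outside [15,50].
Treating each of those 23 groups as a pigeonhole, one can pick one integer per group — 23 integers — with no two summing to 56.
The 24th integer lands in an occupied pair, forcing a sum of 56.

24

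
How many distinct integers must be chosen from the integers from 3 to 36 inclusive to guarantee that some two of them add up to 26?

25

Group the elements by complementary pair {x, 26−x}: {3,23}, {4,22}, {5,21}, …, giving 10 two-element pairs, the single value 13 (it cannot pair with itself since the integers are distinct), and 13 integers whose partner 26−x falls outside [3,36].
By the pigeonhole principle, treating each of those 24 groups as a pigeonhole, one can pick one integer per group — 24 integers — with no two summing to 26.
The 25th integer lands in an occupied pair, forcing a sum of 26.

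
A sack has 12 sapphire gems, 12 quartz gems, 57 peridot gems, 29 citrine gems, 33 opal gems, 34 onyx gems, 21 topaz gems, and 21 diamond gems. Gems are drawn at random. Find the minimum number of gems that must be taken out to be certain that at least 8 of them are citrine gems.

198

In the worst case for collecting citrine gems, every non-citrine gem comes out first.
There are 12 + 12 + 57 + 33 + 34 + 21 + 21 = 190 non-citrine gems altogether.
After those, each further gem must be citrine, so 190 + 8 = 198 draws guarantee 8 citrine gems.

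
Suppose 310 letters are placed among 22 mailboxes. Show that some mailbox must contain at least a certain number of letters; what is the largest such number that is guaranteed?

15

Pigeonhole: the 22 mailboxes are the holes and the 310 letters are the pigeons.
If every mailbox held at most 14 letters, the total would be at most 22 × 14 = 308, which is less than 310.
So some mailbox holds at least ⌈310/22⌉ = 15 letters.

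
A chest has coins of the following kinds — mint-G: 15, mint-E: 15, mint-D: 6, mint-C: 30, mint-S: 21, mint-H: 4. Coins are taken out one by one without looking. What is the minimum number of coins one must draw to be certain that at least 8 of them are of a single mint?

39

The 6 mints are the holes; the coins drawn are the pigeons.
To avoid 8 of any one mint, the worst case takes at most 7 of each mint, or every coin of a mint that has fewer than 7.
That gives 7 + 7 + 6 + 7 + 7 + 4 = 38 coins with no mint reaching 8.
The next coin forces some mint to 8, so 38 + 1 = 39.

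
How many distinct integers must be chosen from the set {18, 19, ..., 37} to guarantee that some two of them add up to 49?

14

A set avoiding the sum 49 can contain at most one of each pair {x, 49−x}, plus the 6 elements whose complement lies outside the range.
The integers 25, …, 37 (13 of them) are such a set: any two sum to at least 25+26 = 51 > 49.
Any 14th integer completes one of the 7 pairs, so 14 choices force a sum of 49.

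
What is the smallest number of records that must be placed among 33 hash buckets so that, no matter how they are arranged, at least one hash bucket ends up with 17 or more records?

With 528 records one could put exactly 16 in each of the 33 hash buckets, and no hash bucket would reach 17.
Pigeonhole: one more record must land in a hash bucket that already has 16, giving it 17.
So 33 × 16 + 1 = 529 records are required.

529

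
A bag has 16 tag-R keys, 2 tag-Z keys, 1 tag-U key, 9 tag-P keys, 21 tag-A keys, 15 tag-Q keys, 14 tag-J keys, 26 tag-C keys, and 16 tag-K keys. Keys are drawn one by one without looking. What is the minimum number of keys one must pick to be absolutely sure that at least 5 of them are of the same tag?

Pigeonhole: put each drawn key into a box by tag. The largest draw with every box below 5 takes min(count, 4) from each tag; tags with fewer than 4 contribute all they have.
Σ min(cᵢ, 4) = 4 + 2 + 1 + 4 + 4 + 4 + 4 + 4 + 4 = 31.
Draw number 31 + 1 = 32 must push one box to 5.

32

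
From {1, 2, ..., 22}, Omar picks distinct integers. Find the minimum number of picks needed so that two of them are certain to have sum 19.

14

A set avoiding the sum 19 can contain at most one of each pair {x, 19−x}, plus the 4 elements whose complement lies outside the range.
The integers 10, …, 22 (13 of them) are such a set: any two sum to at least 10+11 = 21 > 19.
Pigeonhole: any 14th integer completes one of the 9 pairs, so 14 choices force a sum of 19.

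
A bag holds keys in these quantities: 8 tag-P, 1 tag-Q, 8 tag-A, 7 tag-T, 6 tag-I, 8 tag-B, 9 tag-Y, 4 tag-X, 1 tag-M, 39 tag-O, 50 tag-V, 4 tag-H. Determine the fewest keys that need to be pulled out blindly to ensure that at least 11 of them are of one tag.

77

Put each drawn key into a box by tag. The largest draw with every box below 11 takes min(count, 10) from each tag; tags with fewer than 10 contribute all they have.
Σ min(cᵢ, 10) = 8 + 1 + 8 + 7 + 6 + 8 + 9 + 4 + 1 + 10 + 10 + 4 = 76.
Draw number 76 + 1 = 77 must push one box to 11.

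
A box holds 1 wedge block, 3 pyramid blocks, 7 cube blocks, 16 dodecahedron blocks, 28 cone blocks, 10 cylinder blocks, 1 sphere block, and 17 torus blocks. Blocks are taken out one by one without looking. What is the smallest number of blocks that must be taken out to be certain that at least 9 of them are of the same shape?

45

An adversary could hand out at most 8 blocks per shape (4 shapes run out sooner): 1 + 3 + 7 + 8 + 8 + 8 + 1 + 8 = 44 blocks and still no shape has 9.
Pigeonhole: one more block lands in a shape already at 8, so 45 draws are enough and 44 are not.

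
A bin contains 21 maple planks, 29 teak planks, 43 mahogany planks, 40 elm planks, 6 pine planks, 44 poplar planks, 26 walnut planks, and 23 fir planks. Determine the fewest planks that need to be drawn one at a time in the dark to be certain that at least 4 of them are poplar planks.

In the worst case for collecting poplar planks, every non-poplar plank comes out first.
There are 21 + 29 + 43 + 40 + 6 + 26 + 23 = 188 non-poplar planks altogether.
After those, each further plank must be poplar, so 188 + 4 = 192 draws guarantee 4 poplar planks.

192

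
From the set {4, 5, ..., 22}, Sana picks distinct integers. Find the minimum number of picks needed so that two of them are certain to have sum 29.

Group the elements by complementary pair {x, 29−x}: {7,22}, {8,21}, {9,20}, …, giving 8 two-element pairs and 3 integers whose partner 29−x falls outside [4,22].
Pigeonhole: treating each of those 11 groups as a pigeonhole, one can pick one integer per group — 11 integers — with no two summing to 29.
The 12th integer lands in an occupied pair, forcing a sum of 29.

12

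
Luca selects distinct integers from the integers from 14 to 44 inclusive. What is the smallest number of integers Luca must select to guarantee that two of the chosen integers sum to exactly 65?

Two chosen integers sum to 65 exactly when both halves of some pair {x, 65−x} with 21 ≤ x ≤ 65−x ≤ 44 are chosen — 12 such pairs.
The remaining 7 elements (those with no distinct partner in range) can never complete a 65-sum, so the worst case takes all of them and one from each pair: 7 + 12 = 19.
By pigeonhole, the 20th integer has to be the second member of some pair, so 19 + 1 = 20.

20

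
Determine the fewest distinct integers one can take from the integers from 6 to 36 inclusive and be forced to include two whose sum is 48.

Group the elements by complementary pair {x, 48−x}: {12,36}, {13,35}, {14,34}, …, giving 12 two-element pairs; the single value 24 (it cannot pair with itself since the integers are distinct); and 6 integers whose partner 48−x falls outside [6,36].
By pigeonhole, treating each of those 19 groups as a pigeonhole, one can pick one integer per group — 19 integers — with no two summing to 48.
The 20th integer lands in an occupied pair, forcing a sum of 48.

20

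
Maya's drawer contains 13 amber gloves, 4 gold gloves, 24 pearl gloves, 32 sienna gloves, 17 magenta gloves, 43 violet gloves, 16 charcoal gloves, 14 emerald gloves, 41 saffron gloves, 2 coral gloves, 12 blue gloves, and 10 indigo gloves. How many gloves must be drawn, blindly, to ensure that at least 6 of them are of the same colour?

57

An adversary could hand out at most 5 gloves per colour (gold, coral run out sooner): 5 + 4 + 5 + 5 + 5 + 5 + 5 + 5 + 5 + 2 + 5 + 5 = 56 gloves and still no colour has 6.
Pigeonhole: one more glove lands in a colour already at 5, so 57 draws are enough and 56 are not.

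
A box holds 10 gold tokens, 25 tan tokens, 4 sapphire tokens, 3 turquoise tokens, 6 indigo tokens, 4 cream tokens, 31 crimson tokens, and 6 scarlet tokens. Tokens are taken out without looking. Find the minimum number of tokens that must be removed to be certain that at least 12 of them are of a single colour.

An adversary could hand out at most 11 tokens per colour (6 colours run out sooner): 10 + 11 + 4 + 3 + 6 + 4 + 11 + 6 = 55 tokens and still no colour has 12.
By the pigeonhole principle, one more token lands in a colour already at 11, so 56 draws are enough and 55 are not.

56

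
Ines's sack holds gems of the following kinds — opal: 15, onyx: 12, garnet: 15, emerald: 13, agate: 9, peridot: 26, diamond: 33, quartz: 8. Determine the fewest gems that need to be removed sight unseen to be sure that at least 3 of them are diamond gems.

In the worst case for collecting diamond gems, every non-diamond gem comes out first.
There are 15 + 12 + 15 + 13 + 9 + 26 + 8 = 98 non-diamond gems altogether.
After those, each further gem must be diamond, so 98 + 3 = 101 draws guarantee 3 diamond gems.

101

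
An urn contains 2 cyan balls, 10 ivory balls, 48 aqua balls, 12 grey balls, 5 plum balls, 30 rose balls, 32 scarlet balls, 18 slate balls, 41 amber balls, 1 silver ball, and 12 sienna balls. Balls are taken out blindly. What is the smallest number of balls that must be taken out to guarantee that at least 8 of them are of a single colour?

By pigeonhole, the 11 colours are the holes; the balls drawn are the pigeons.
To avoid 8 of any one colour, the worst case takes at most 7 of each colour, or every ball of a colour that has fewer than 7.
That gives 2 + 7 + 7 + 7 + 5 + 7 + 7 + 7 + 7 + 1 + 7 = 64 balls with no colour reaching 8.
The next ball forces some colour to 8, so 64 + 1 = 65.

65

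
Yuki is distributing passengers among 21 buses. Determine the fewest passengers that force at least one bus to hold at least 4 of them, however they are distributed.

64

With 63 passengers one could put exactly 3 in each of the 21 buses, and no bus would reach 4.
By pigeonhole, one more passenger must land in a bus that already has 3, giving it 4.
So 21 × 3 + 1 = 64 passengers are required.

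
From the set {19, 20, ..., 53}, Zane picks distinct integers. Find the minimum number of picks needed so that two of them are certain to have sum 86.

Two chosen integers sum to 86 exactly when both halves of some pair {x, 86−x} with 33 ≤ x ≤ 86−x ≤ 53 are chosen — 10 such pairs.
The remaining 15 elements (those with no distinct partner in range) can never complete a 86-sum, so the worst case takes all of them and one from each pair: 15 + 10 = 25.
By pigeonhole, the 26th integer has to be the second member of some pair, so 25 + 1 = 26.

26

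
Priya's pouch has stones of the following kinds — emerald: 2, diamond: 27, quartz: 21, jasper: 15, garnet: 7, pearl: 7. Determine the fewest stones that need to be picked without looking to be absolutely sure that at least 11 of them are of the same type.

An adversary could hand out at most 10 stones per type (emerald, garnet, pearl run out sooner): 2 + 10 + 10 + 10 + 7 + 7 = 46 stones and still no type has 11.
Pigeonhole: one more stone lands in a type already at 10, so 47 draws are enough and 46 are not.

47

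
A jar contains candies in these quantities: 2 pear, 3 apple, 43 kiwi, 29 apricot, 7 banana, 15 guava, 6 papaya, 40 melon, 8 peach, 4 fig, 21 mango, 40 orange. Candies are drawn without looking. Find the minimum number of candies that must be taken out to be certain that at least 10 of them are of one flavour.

85

By pigeonhole, put each drawn candy into a box by flavour. The largest draw with every box below 10 takes min(count, 9) from each flavour; flavours with fewer than 9 contribute all they have.
Σ min(cᵢ, 9) = 2 + 3 + 9 + 9 + 7 + 9 + 6 + 9 + 8 + 4 + 9 + 9 = 84.
Draw number 84 + 1 = 85 must push one box to 10.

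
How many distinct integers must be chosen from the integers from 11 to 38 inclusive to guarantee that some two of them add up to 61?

21

Two chosen integers sum to 61 exactly when both halves of some pair {x, 61−x} with 23 ≤ x ≤ 61−x ≤ 38 are chosen — 8 such pairs.
The remaining 12 elements (those with no distinct partner in range) can never complete a 61-sum, so the worst case takes all of them and one from each pair: 12 + 8 = 20.
Pigeonhole: the 21st integer has to be the second member of some pair, so 20 + 1 = 21.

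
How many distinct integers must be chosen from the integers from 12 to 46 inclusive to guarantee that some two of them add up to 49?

23

A set avoiding the sum 49 can contain at most one of each pair {x, 49−x}, plus the 9 elements whose complement lies outside the range.
The integers 25, …, 46 (22 of them) are such a set: any two sum to at least 25+26 = 51 > 49.
Any 23rd integer completes one of the 13 pairs, so 23 choices force a sum of 49.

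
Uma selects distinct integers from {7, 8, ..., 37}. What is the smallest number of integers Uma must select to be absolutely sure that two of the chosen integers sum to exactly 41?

Two chosen integers sum to 41 exactly when both halves of some pair {x, 41−x} with 7 ≤ x ≤ 41−x ≤ 34 are chosen — 14 such pairs.
The remaining 3 elements (those with no distinct partner in range) can never complete a 41-sum, so the worst case takes all of them and one from each pair: 3 + 14 = 17.
The 18th integer has to be the second member of some pair, so 17 + 1 = 18.

18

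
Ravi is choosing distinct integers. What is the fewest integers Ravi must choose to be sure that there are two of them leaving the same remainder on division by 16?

17

By pigeonhole, the 16 residue classes mod 16 are the pigeonholes.
With 16 integers one could put 1 in each residue class and have no class reach 2.
The 17th integer pushes some class to 2, so 16·1 + 1 = 17.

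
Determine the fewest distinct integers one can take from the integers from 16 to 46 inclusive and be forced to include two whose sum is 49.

A set avoiding the sum 49 can contain at most one of each pair {x, 49−x}, plus the 13 elements whose complement lies outside the range.
The integers 25, …, 46 (22 of them) are such a set: any two sum to at least 25+26 = 51 > 49.
Pigeonhole: any 23rd integer completes one of the 9 pairs, so 23 choices force a sum of 49.

23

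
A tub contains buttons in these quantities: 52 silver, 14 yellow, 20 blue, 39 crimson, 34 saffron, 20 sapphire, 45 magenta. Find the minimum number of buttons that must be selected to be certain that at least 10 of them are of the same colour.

64

Put each drawn button into a box by colour. The largest draw with every box below 10 takes min(count, 9) from each colour.
Σ min(cᵢ, 9) = 9 + 9 + 9 + 9 + 9 + 9 + 9 = 63.
Draw number 63 + 1 = 64 must push one box to 10.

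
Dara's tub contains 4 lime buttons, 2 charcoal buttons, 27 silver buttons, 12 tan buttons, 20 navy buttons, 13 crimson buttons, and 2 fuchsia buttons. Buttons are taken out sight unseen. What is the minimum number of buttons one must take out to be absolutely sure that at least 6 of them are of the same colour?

By the pigeonhole principle, the 7 colours are the holes; the buttons drawn are the pigeons.
To avoid 6 of any one colour, the worst case takes at most 5 of each colour, or every button of a colour that has fewer than 5.
That gives 4 + 2 + 5 + 5 + 5 + 5 + 2 = 28 buttons with no colour reaching 6.
The next button forces some colour to 6, so 28 + 1 = 29.

29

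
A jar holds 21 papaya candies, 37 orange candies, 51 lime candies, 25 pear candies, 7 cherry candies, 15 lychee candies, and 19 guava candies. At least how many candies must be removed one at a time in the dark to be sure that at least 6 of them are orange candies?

144

In the worst case for collecting orange candies, every non-orange candy comes out first.
There are 21 + 51 + 25 + 7 + 15 + 19 = 138 non-orange candies altogether.
After those, each further candy must be orange, so 138 + 6 = 144 draws guarantee 6 orange candies.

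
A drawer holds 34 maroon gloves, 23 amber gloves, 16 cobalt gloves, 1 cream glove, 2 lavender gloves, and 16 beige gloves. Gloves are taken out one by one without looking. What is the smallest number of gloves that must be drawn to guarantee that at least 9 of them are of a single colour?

36

The 6 colours are the holes; the gloves drawn are the pigeons.
To avoid 9 of any one colour, the worst case takes at most 8 of each colour, or every glove of a colour that has fewer than 8.
That gives 8 + 8 + 8 + 1 + 2 + 8 = 35 gloves with no colour reaching 9.
The next glove forces some colour to 9, so 35 + 1 = 36.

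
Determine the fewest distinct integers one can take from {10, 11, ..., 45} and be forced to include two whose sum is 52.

Group the elements by complementary pair {x, 52−x}: {10,42}, {11,41}, {12,40}, …, giving 16 two-element pairs, the single value 26 (it cannot pair with itself since the integers are distinct), and 3 integers whose partner 52−x falls outside [10,45].
Treating each of those 20 groups as a pigeonhole, one can pick one integer per group — 20 integers — with no two summing to 52.
The 21st integer lands in an occupied pair, forcing a sum of 52.

21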